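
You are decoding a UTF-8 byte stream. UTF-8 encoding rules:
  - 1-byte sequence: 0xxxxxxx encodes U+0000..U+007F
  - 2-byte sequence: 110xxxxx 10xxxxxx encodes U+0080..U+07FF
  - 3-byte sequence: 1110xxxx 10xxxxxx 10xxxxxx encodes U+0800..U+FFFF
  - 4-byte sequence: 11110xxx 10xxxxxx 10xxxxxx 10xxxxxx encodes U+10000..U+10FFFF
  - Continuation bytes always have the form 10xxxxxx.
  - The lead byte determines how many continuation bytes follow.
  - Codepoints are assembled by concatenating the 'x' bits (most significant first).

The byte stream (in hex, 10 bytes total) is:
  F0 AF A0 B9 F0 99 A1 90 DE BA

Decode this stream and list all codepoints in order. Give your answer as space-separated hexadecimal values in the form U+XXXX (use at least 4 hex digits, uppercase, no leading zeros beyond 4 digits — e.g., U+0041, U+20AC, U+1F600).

Byte[0]=F0: 4-byte lead, need 3 cont bytes. acc=0x0
Byte[1]=AF: continuation. acc=(acc<<6)|0x2F=0x2F
Byte[2]=A0: continuation. acc=(acc<<6)|0x20=0xBE0
Byte[3]=B9: continuation. acc=(acc<<6)|0x39=0x2F839
Completed: cp=U+2F839 (starts at byte 0)
Byte[4]=F0: 4-byte lead, need 3 cont bytes. acc=0x0
Byte[5]=99: continuation. acc=(acc<<6)|0x19=0x19
Byte[6]=A1: continuation. acc=(acc<<6)|0x21=0x661
Byte[7]=90: continuation. acc=(acc<<6)|0x10=0x19850
Completed: cp=U+19850 (starts at byte 4)
Byte[8]=DE: 2-byte lead, need 1 cont bytes. acc=0x1E
Byte[9]=BA: continuation. acc=(acc<<6)|0x3A=0x7BA
Completed: cp=U+07BA (starts at byte 8)

Answer: U+2F839 U+19850 U+07BA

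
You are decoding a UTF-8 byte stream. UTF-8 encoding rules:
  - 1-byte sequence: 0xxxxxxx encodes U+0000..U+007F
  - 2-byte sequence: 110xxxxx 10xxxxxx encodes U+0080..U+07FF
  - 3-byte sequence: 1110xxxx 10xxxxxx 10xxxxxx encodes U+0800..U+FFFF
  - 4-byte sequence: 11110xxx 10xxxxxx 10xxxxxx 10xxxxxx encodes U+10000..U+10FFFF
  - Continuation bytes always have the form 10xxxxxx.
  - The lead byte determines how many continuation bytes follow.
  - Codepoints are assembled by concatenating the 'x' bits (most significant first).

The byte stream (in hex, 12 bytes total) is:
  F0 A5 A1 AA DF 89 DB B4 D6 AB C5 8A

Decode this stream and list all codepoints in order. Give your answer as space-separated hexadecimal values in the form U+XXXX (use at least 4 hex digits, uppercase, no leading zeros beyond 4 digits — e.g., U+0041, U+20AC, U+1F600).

Byte[0]=F0: 4-byte lead, need 3 cont bytes. acc=0x0
Byte[1]=A5: continuation. acc=(acc<<6)|0x25=0x25
Byte[2]=A1: continuation. acc=(acc<<6)|0x21=0x961
Byte[3]=AA: continuation. acc=(acc<<6)|0x2A=0x2586A
Completed: cp=U+2586A (starts at byte 0)
Byte[4]=DF: 2-byte lead, need 1 cont bytes. acc=0x1F
Byte[5]=89: continuation. acc=(acc<<6)|0x09=0x7C9
Completed: cp=U+07C9 (starts at byte 4)
Byte[6]=DB: 2-byte lead, need 1 cont bytes. acc=0x1B
Byte[7]=B4: continuation. acc=(acc<<6)|0x34=0x6F4
Completed: cp=U+06F4 (starts at byte 6)
Byte[8]=D6: 2-byte lead, need 1 cont bytes. acc=0x16
Byte[9]=AB: continuation. acc=(acc<<6)|0x2B=0x5AB
Completed: cp=U+05AB (starts at byte 8)
Byte[10]=C5: 2-byte lead, need 1 cont bytes. acc=0x5
Byte[11]=8A: continuation. acc=(acc<<6)|0x0A=0x14A
Completed: cp=U+014A (starts at byte 10)

Answer: U+2586A U+07C9 U+06F4 U+05AB U+014A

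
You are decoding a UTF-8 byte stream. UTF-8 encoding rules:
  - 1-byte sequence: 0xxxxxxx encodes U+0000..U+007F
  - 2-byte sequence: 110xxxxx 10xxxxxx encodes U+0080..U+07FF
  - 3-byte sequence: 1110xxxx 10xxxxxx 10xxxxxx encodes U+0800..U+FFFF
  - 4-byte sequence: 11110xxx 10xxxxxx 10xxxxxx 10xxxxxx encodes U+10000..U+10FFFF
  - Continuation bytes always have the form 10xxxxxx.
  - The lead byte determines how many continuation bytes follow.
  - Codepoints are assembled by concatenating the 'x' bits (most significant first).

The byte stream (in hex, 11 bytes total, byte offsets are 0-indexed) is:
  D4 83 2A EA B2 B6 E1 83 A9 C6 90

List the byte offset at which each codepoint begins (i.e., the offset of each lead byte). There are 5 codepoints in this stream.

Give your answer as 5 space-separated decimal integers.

Byte[0]=D4: 2-byte lead, need 1 cont bytes. acc=0x14
Byte[1]=83: continuation. acc=(acc<<6)|0x03=0x503
Completed: cp=U+0503 (starts at byte 0)
Byte[2]=2A: 1-byte ASCII. cp=U+002A
Byte[3]=EA: 3-byte lead, need 2 cont bytes. acc=0xA
Byte[4]=B2: continuation. acc=(acc<<6)|0x32=0x2B2
Byte[5]=B6: continuation. acc=(acc<<6)|0x36=0xACB6
Completed: cp=U+ACB6 (starts at byte 3)
Byte[6]=E1: 3-byte lead, need 2 cont bytes. acc=0x1
Byte[7]=83: continuation. acc=(acc<<6)|0x03=0x43
Byte[8]=A9: continuation. acc=(acc<<6)|0x29=0x10E9
Completed: cp=U+10E9 (starts at byte 6)
Byte[9]=C6: 2-byte lead, need 1 cont bytes. acc=0x6
Byte[10]=90: continuation. acc=(acc<<6)|0x10=0x190
Completed: cp=U+0190 (starts at byte 9)

Answer: 0 2 3 6 9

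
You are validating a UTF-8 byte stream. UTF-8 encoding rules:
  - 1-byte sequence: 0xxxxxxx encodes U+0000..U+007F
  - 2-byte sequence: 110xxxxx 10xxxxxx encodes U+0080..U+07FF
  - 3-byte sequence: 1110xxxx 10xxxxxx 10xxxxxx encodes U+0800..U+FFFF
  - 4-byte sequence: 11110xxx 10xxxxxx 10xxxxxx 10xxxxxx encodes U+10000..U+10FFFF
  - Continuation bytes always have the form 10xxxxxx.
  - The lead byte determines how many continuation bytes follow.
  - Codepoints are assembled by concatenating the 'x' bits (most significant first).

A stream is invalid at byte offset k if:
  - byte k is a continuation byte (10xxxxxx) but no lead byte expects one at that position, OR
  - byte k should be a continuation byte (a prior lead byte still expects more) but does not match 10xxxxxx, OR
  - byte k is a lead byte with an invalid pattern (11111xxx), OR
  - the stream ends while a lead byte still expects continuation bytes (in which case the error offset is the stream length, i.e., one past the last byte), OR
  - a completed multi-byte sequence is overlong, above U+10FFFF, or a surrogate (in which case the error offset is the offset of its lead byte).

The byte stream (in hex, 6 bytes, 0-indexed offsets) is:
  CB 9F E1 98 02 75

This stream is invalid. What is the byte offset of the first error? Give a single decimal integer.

Byte[0]=CB: 2-byte lead, need 1 cont bytes. acc=0xB
Byte[1]=9F: continuation. acc=(acc<<6)|0x1F=0x2DF
Completed: cp=U+02DF (starts at byte 0)
Byte[2]=E1: 3-byte lead, need 2 cont bytes. acc=0x1
Byte[3]=98: continuation. acc=(acc<<6)|0x18=0x58
Byte[4]=02: expected 10xxxxxx continuation. INVALID

Answer: 4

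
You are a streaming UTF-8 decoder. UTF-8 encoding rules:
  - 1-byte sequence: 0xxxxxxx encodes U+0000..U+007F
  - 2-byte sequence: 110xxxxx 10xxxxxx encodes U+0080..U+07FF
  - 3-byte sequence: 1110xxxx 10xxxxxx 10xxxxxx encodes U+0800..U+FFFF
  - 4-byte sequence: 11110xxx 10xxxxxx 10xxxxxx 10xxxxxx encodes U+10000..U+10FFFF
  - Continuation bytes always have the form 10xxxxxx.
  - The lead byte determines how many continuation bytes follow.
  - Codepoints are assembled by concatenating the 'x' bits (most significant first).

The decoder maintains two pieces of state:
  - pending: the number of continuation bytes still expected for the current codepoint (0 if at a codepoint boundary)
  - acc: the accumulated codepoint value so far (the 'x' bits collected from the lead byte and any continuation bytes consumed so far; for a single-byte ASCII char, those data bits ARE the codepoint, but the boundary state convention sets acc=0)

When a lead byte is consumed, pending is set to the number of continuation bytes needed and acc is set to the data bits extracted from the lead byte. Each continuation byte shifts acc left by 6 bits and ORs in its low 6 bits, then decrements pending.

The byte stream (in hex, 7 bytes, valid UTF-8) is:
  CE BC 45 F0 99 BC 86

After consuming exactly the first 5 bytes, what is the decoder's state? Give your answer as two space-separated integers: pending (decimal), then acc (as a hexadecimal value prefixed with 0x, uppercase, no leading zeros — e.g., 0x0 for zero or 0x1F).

Answer: 2 0x19

Derivation:
Byte[0]=CE: 2-byte lead. pending=1, acc=0xE
Byte[1]=BC: continuation. acc=(acc<<6)|0x3C=0x3BC, pending=0
Byte[2]=45: 1-byte. pending=0, acc=0x0
Byte[3]=F0: 4-byte lead. pending=3, acc=0x0
Byte[4]=99: continuation. acc=(acc<<6)|0x19=0x19, pending=2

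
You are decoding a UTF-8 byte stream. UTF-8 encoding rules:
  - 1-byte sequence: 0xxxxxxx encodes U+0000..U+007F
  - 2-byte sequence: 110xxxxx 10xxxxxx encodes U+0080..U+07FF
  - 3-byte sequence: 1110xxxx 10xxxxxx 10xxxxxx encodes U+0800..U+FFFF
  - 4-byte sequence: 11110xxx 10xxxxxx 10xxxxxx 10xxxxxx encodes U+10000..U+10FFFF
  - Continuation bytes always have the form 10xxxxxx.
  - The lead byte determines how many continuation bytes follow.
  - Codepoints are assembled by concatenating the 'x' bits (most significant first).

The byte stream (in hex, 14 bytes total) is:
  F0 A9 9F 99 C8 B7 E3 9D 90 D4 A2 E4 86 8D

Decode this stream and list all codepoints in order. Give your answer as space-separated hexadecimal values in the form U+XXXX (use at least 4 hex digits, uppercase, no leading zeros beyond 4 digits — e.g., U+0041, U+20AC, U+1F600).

Answer: U+297D9 U+0237 U+3750 U+0522 U+418D

Derivation:
Byte[0]=F0: 4-byte lead, need 3 cont bytes. acc=0x0
Byte[1]=A9: continuation. acc=(acc<<6)|0x29=0x29
Byte[2]=9F: continuation. acc=(acc<<6)|0x1F=0xA5F
Byte[3]=99: continuation. acc=(acc<<6)|0x19=0x297D9
Completed: cp=U+297D9 (starts at byte 0)
Byte[4]=C8: 2-byte lead, need 1 cont bytes. acc=0x8
Byte[5]=B7: continuation. acc=(acc<<6)|0x37=0x237
Completed: cp=U+0237 (starts at byte 4)
Byte[6]=E3: 3-byte lead, need 2 cont bytes. acc=0x3
Byte[7]=9D: continuation. acc=(acc<<6)|0x1D=0xDD
Byte[8]=90: continuation. acc=(acc<<6)|0x10=0x3750
Completed: cp=U+3750 (starts at byte 6)
Byte[9]=D4: 2-byte lead, need 1 cont bytes. acc=0x14
Byte[10]=A2: continuation. acc=(acc<<6)|0x22=0x522
Completed: cp=U+0522 (starts at byte 9)
Byte[11]=E4: 3-byte lead, need 2 cont bytes. acc=0x4
Byte[12]=86: continuation. acc=(acc<<6)|0x06=0x106
Byte[13]=8D: continuation. acc=(acc<<6)|0x0D=0x418D
Completed: cp=U+418D (starts at byte 11)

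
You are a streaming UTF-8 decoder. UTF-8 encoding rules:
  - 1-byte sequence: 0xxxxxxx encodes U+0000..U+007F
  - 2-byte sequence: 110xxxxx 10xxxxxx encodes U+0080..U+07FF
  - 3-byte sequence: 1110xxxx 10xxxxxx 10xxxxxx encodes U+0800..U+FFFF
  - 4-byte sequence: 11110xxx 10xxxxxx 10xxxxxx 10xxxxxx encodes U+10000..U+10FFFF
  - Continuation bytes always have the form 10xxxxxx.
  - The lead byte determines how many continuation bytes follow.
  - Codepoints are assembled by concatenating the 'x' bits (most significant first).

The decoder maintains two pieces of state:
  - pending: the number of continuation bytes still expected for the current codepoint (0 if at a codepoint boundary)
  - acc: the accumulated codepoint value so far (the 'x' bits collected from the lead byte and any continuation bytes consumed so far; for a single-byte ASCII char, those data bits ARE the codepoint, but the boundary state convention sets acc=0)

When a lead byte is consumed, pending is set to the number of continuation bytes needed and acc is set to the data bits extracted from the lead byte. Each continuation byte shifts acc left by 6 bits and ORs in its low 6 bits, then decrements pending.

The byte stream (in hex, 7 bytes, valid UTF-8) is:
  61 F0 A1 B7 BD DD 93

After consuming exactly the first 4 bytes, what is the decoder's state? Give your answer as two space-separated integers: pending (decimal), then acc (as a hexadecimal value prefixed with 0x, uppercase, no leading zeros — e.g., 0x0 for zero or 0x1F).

Byte[0]=61: 1-byte. pending=0, acc=0x0
Byte[1]=F0: 4-byte lead. pending=3, acc=0x0
Byte[2]=A1: continuation. acc=(acc<<6)|0x21=0x21, pending=2
Byte[3]=B7: continuation. acc=(acc<<6)|0x37=0x877, pending=1

Answer: 1 0x877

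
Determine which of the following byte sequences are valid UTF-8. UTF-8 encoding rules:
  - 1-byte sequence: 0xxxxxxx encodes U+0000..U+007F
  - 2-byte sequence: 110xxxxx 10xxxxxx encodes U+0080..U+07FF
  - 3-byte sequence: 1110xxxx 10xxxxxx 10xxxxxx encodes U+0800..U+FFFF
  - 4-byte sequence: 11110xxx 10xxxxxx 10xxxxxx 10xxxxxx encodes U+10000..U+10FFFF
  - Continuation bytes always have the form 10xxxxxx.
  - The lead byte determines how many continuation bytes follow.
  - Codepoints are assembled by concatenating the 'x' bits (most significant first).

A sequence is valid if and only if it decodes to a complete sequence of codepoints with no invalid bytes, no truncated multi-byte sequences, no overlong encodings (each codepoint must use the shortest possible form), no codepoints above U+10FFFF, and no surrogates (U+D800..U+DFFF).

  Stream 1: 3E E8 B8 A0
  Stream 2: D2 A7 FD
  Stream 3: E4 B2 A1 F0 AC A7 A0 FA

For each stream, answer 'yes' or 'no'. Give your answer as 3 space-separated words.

Stream 1: decodes cleanly. VALID
Stream 2: error at byte offset 2. INVALID
Stream 3: error at byte offset 7. INVALID

Answer: yes no no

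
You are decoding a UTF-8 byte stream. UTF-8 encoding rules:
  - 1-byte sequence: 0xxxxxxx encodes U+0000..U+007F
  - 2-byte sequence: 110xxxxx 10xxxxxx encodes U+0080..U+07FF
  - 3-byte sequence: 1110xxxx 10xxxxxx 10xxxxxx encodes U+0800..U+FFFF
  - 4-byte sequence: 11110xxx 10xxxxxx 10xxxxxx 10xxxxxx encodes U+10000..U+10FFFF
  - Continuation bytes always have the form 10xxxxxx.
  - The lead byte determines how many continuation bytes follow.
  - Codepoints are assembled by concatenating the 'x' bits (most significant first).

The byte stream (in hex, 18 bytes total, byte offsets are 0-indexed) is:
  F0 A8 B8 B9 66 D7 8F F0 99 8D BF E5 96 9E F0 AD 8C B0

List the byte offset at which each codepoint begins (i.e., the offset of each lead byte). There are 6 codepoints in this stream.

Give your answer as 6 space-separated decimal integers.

Byte[0]=F0: 4-byte lead, need 3 cont bytes. acc=0x0
Byte[1]=A8: continuation. acc=(acc<<6)|0x28=0x28
Byte[2]=B8: continuation. acc=(acc<<6)|0x38=0xA38
Byte[3]=B9: continuation. acc=(acc<<6)|0x39=0x28E39
Completed: cp=U+28E39 (starts at byte 0)
Byte[4]=66: 1-byte ASCII. cp=U+0066
Byte[5]=D7: 2-byte lead, need 1 cont bytes. acc=0x17
Byte[6]=8F: continuation. acc=(acc<<6)|0x0F=0x5CF
Completed: cp=U+05CF (starts at byte 5)
Byte[7]=F0: 4-byte lead, need 3 cont bytes. acc=0x0
Byte[8]=99: continuation. acc=(acc<<6)|0x19=0x19
Byte[9]=8D: continuation. acc=(acc<<6)|0x0D=0x64D
Byte[10]=BF: continuation. acc=(acc<<6)|0x3F=0x1937F
Completed: cp=U+1937F (starts at byte 7)
Byte[11]=E5: 3-byte lead, need 2 cont bytes. acc=0x5
Byte[12]=96: continuation. acc=(acc<<6)|0x16=0x156
Byte[13]=9E: continuation. acc=(acc<<6)|0x1E=0x559E
Completed: cp=U+559E (starts at byte 11)
Byte[14]=F0: 4-byte lead, need 3 cont bytes. acc=0x0
Byte[15]=AD: continuation. acc=(acc<<6)|0x2D=0x2D
Byte[16]=8C: continuation. acc=(acc<<6)|0x0C=0xB4C
Byte[17]=B0: continuation. acc=(acc<<6)|0x30=0x2D330
Completed: cp=U+2D330 (starts at byte 14)

Answer: 0 4 5 7 11 14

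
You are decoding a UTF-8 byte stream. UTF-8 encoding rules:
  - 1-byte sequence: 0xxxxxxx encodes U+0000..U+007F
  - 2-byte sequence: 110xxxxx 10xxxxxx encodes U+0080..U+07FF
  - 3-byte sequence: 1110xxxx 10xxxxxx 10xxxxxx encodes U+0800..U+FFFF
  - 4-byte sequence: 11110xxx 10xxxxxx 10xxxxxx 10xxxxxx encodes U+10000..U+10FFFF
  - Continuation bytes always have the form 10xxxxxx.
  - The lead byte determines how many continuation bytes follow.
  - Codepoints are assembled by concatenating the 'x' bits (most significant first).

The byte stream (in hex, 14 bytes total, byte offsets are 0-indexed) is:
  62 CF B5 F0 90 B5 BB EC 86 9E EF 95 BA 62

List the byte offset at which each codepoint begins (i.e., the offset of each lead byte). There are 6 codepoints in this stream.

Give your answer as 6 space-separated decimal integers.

Byte[0]=62: 1-byte ASCII. cp=U+0062
Byte[1]=CF: 2-byte lead, need 1 cont bytes. acc=0xF
Byte[2]=B5: continuation. acc=(acc<<6)|0x35=0x3F5
Completed: cp=U+03F5 (starts at byte 1)
Byte[3]=F0: 4-byte lead, need 3 cont bytes. acc=0x0
Byte[4]=90: continuation. acc=(acc<<6)|0x10=0x10
Byte[5]=B5: continuation. acc=(acc<<6)|0x35=0x435
Byte[6]=BB: continuation. acc=(acc<<6)|0x3B=0x10D7B
Completed: cp=U+10D7B (starts at byte 3)
Byte[7]=EC: 3-byte lead, need 2 cont bytes. acc=0xC
Byte[8]=86: continuation. acc=(acc<<6)|0x06=0x306
Byte[9]=9E: continuation. acc=(acc<<6)|0x1E=0xC19E
Completed: cp=U+C19E (starts at byte 7)
Byte[10]=EF: 3-byte lead, need 2 cont bytes. acc=0xF
Byte[11]=95: continuation. acc=(acc<<6)|0x15=0x3D5
Byte[12]=BA: continuation. acc=(acc<<6)|0x3A=0xF57A
Completed: cp=U+F57A (starts at byte 10)
Byte[13]=62: 1-byte ASCII. cp=U+0062

Answer: 0 1 3 7 10 13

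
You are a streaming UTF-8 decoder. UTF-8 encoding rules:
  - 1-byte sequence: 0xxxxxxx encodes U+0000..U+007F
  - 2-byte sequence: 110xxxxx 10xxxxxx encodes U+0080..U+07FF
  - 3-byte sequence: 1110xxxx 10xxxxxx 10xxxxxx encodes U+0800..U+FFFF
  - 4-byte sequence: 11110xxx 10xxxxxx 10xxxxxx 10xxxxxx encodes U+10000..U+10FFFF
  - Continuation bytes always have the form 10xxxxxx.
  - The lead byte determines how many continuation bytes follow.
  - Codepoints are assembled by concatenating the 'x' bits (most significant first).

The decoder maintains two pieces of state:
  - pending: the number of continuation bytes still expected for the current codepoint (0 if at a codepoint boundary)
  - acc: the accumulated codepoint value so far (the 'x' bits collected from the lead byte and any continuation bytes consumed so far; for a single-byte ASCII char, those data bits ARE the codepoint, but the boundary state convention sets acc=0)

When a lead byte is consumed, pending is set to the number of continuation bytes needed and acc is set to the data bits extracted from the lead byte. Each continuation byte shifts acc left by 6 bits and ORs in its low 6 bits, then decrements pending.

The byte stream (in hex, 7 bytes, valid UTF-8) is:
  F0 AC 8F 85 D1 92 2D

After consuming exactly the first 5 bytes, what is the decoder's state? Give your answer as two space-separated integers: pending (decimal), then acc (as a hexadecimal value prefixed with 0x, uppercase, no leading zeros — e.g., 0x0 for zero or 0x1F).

Answer: 1 0x11

Derivation:
Byte[0]=F0: 4-byte lead. pending=3, acc=0x0
Byte[1]=AC: continuation. acc=(acc<<6)|0x2C=0x2C, pending=2
Byte[2]=8F: continuation. acc=(acc<<6)|0x0F=0xB0F, pending=1
Byte[3]=85: continuation. acc=(acc<<6)|0x05=0x2C3C5, pending=0
Byte[4]=D1: 2-byte lead. pending=1, acc=0x11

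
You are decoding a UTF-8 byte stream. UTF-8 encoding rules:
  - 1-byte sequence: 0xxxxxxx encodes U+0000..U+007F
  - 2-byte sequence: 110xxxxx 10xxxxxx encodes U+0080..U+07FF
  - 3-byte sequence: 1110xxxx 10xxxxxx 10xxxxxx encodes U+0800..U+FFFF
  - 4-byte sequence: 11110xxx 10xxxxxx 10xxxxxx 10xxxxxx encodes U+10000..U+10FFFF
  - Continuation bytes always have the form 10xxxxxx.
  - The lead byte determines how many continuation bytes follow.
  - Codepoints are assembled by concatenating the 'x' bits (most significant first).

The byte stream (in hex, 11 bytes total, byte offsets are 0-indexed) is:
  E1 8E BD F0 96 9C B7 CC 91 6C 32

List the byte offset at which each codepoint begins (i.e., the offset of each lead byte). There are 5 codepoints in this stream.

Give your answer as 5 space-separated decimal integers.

Answer: 0 3 7 9 10

Derivation:
Byte[0]=E1: 3-byte lead, need 2 cont bytes. acc=0x1
Byte[1]=8E: continuation. acc=(acc<<6)|0x0E=0x4E
Byte[2]=BD: continuation. acc=(acc<<6)|0x3D=0x13BD
Completed: cp=U+13BD (starts at byte 0)
Byte[3]=F0: 4-byte lead, need 3 cont bytes. acc=0x0
Byte[4]=96: continuation. acc=(acc<<6)|0x16=0x16
Byte[5]=9C: continuation. acc=(acc<<6)|0x1C=0x59C
Byte[6]=B7: continuation. acc=(acc<<6)|0x37=0x16737
Completed: cp=U+16737 (starts at byte 3)
Byte[7]=CC: 2-byte lead, need 1 cont bytes. acc=0xC
Byte[8]=91: continuation. acc=(acc<<6)|0x11=0x311
Completed: cp=U+0311 (starts at byte 7)
Byte[9]=6C: 1-byte ASCII. cp=U+006C
Byte[10]=32: 1-byte ASCII. cp=U+0032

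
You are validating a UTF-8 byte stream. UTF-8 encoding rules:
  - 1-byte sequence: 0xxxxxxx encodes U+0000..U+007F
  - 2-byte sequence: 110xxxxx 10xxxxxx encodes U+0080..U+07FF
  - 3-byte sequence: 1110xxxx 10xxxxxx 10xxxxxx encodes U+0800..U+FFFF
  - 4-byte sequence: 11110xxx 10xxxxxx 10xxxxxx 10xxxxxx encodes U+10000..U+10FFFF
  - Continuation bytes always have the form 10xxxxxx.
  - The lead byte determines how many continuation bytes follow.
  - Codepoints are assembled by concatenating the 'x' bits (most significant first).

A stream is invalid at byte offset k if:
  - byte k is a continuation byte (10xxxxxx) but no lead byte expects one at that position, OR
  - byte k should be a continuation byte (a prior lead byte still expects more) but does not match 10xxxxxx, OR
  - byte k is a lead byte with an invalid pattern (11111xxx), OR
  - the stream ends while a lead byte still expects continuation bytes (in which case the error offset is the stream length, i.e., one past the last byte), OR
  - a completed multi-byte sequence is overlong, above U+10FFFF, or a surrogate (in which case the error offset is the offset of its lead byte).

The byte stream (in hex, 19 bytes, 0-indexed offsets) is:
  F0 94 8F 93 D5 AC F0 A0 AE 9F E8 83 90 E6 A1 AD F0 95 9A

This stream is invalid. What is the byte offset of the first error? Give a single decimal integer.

Answer: 19

Derivation:
Byte[0]=F0: 4-byte lead, need 3 cont bytes. acc=0x0
Byte[1]=94: continuation. acc=(acc<<6)|0x14=0x14
Byte[2]=8F: continuation. acc=(acc<<6)|0x0F=0x50F
Byte[3]=93: continuation. acc=(acc<<6)|0x13=0x143D3
Completed: cp=U+143D3 (starts at byte 0)
Byte[4]=D5: 2-byte lead, need 1 cont bytes. acc=0x15
Byte[5]=AC: continuation. acc=(acc<<6)|0x2C=0x56C
Completed: cp=U+056C (starts at byte 4)
Byte[6]=F0: 4-byte lead, need 3 cont bytes. acc=0x0
Byte[7]=A0: continuation. acc=(acc<<6)|0x20=0x20
Byte[8]=AE: continuation. acc=(acc<<6)|0x2E=0x82E
Byte[9]=9F: continuation. acc=(acc<<6)|0x1F=0x20B9F
Completed: cp=U+20B9F (starts at byte 6)
Byte[10]=E8: 3-byte lead, need 2 cont bytes. acc=0x8
Byte[11]=83: continuation. acc=(acc<<6)|0x03=0x203
Byte[12]=90: continuation. acc=(acc<<6)|0x10=0x80D0
Completed: cp=U+80D0 (starts at byte 10)
Byte[13]=E6: 3-byte lead, need 2 cont bytes. acc=0x6
Byte[14]=A1: continuation. acc=(acc<<6)|0x21=0x1A1
Byte[15]=AD: continuation. acc=(acc<<6)|0x2D=0x686D
Completed: cp=U+686D (starts at byte 13)
Byte[16]=F0: 4-byte lead, need 3 cont bytes. acc=0x0
Byte[17]=95: continuation. acc=(acc<<6)|0x15=0x15
Byte[18]=9A: continuation. acc=(acc<<6)|0x1A=0x55A
Byte[19]: stream ended, expected continuation. INVALID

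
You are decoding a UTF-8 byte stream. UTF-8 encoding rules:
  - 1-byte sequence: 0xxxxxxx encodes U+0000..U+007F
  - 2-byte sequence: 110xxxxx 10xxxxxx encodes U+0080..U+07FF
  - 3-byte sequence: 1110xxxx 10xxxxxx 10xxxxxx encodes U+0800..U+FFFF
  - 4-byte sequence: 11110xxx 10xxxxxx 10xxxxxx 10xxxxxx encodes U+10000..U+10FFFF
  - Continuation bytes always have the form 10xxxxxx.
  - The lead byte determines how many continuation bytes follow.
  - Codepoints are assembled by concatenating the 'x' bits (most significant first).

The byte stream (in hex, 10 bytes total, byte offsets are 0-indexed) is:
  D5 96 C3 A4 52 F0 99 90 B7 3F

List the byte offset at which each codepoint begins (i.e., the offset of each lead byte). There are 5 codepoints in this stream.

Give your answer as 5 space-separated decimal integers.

Byte[0]=D5: 2-byte lead, need 1 cont bytes. acc=0x15
Byte[1]=96: continuation. acc=(acc<<6)|0x16=0x556
Completed: cp=U+0556 (starts at byte 0)
Byte[2]=C3: 2-byte lead, need 1 cont bytes. acc=0x3
Byte[3]=A4: continuation. acc=(acc<<6)|0x24=0xE4
Completed: cp=U+00E4 (starts at byte 2)
Byte[4]=52: 1-byte ASCII. cp=U+0052
Byte[5]=F0: 4-byte lead, need 3 cont bytes. acc=0x0
Byte[6]=99: continuation. acc=(acc<<6)|0x19=0x19
Byte[7]=90: continuation. acc=(acc<<6)|0x10=0x650
Byte[8]=B7: continuation. acc=(acc<<6)|0x37=0x19437
Completed: cp=U+19437 (starts at byte 5)
Byte[9]=3F: 1-byte ASCII. cp=U+003F

Answer: 0 2 4 5 9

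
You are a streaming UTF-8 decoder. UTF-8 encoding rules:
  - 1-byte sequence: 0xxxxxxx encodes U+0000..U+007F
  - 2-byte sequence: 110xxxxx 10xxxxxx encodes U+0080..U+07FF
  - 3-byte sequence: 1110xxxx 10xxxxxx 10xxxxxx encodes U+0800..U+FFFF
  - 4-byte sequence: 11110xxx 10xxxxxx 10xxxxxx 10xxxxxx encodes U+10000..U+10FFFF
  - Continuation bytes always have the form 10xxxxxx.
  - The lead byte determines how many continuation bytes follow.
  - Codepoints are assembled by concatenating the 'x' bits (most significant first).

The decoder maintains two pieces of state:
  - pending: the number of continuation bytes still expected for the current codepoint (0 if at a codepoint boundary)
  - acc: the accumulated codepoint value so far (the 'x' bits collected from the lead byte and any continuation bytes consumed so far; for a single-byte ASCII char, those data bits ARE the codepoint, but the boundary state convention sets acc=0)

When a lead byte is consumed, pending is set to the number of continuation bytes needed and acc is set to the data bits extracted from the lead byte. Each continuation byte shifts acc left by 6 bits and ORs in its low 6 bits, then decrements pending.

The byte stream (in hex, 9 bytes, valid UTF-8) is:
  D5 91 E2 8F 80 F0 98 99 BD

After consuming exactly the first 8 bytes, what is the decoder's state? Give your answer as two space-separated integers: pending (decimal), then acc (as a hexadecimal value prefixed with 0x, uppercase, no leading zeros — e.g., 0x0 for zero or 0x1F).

Answer: 1 0x619

Derivation:
Byte[0]=D5: 2-byte lead. pending=1, acc=0x15
Byte[1]=91: continuation. acc=(acc<<6)|0x11=0x551, pending=0
Byte[2]=E2: 3-byte lead. pending=2, acc=0x2
Byte[3]=8F: continuation. acc=(acc<<6)|0x0F=0x8F, pending=1
Byte[4]=80: continuation. acc=(acc<<6)|0x00=0x23C0, pending=0
Byte[5]=F0: 4-byte lead. pending=3, acc=0x0
Byte[6]=98: continuation. acc=(acc<<6)|0x18=0x18, pending=2
Byte[7]=99: continuation. acc=(acc<<6)|0x19=0x619, pending=1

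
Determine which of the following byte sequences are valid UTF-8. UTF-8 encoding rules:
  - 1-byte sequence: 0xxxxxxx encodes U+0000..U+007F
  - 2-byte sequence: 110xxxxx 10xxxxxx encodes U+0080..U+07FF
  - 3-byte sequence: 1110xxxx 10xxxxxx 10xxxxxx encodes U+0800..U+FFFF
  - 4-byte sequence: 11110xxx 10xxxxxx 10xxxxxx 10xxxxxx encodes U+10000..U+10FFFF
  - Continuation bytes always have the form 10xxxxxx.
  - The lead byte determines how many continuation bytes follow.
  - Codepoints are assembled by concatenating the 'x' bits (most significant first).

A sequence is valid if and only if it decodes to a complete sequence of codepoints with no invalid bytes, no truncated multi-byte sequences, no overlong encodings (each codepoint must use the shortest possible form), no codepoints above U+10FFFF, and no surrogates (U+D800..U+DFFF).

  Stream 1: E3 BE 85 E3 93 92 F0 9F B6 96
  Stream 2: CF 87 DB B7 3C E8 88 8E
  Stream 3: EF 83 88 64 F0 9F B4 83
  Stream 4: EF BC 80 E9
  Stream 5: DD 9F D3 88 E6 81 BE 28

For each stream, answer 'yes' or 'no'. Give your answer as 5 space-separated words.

Stream 1: decodes cleanly. VALID
Stream 2: decodes cleanly. VALID
Stream 3: decodes cleanly. VALID
Stream 4: error at byte offset 4. INVALID
Stream 5: decodes cleanly. VALID

Answer: yes yes yes no yes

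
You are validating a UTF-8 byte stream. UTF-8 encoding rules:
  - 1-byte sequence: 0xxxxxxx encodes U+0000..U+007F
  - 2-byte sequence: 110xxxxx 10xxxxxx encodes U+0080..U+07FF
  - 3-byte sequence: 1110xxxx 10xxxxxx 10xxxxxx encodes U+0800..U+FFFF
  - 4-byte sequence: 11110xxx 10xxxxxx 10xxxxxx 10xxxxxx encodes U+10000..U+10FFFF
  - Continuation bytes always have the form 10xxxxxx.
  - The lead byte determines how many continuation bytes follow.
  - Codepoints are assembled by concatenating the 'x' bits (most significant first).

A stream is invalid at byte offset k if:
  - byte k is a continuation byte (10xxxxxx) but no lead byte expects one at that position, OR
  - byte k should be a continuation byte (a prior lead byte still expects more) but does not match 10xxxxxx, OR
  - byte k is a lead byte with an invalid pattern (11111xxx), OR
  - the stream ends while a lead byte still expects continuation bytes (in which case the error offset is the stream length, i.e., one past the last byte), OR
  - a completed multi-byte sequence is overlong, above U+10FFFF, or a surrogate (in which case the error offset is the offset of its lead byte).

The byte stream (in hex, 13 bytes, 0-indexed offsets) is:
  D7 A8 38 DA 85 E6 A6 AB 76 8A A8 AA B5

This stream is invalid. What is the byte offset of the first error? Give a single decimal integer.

Answer: 9

Derivation:
Byte[0]=D7: 2-byte lead, need 1 cont bytes. acc=0x17
Byte[1]=A8: continuation. acc=(acc<<6)|0x28=0x5E8
Completed: cp=U+05E8 (starts at byte 0)
Byte[2]=38: 1-byte ASCII. cp=U+0038
Byte[3]=DA: 2-byte lead, need 1 cont bytes. acc=0x1A
Byte[4]=85: continuation. acc=(acc<<6)|0x05=0x685
Completed: cp=U+0685 (starts at byte 3)
Byte[5]=E6: 3-byte lead, need 2 cont bytes. acc=0x6
Byte[6]=A6: continuation. acc=(acc<<6)|0x26=0x1A6
Byte[7]=AB: continuation. acc=(acc<<6)|0x2B=0x69AB
Completed: cp=U+69AB (starts at byte 5)
Byte[8]=76: 1-byte ASCII. cp=U+0076
Byte[9]=8A: INVALID lead byte (not 0xxx/110x/1110/11110)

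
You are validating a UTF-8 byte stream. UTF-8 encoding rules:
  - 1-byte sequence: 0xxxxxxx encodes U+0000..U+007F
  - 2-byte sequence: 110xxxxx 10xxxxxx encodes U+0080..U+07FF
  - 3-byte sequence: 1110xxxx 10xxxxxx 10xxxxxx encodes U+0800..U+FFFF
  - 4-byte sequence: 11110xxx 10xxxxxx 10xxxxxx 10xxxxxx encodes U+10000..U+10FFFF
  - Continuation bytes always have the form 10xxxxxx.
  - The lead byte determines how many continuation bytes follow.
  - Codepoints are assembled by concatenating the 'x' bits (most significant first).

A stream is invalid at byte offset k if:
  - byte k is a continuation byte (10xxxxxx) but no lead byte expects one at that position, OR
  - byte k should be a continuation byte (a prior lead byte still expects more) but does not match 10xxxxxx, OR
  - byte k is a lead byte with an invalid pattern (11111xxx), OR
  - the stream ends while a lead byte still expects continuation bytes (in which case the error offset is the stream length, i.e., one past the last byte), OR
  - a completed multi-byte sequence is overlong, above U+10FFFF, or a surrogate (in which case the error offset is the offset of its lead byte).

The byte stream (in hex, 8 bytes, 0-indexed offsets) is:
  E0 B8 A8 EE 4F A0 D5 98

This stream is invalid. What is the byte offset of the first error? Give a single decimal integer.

Answer: 4

Derivation:
Byte[0]=E0: 3-byte lead, need 2 cont bytes. acc=0x0
Byte[1]=B8: continuation. acc=(acc<<6)|0x38=0x38
Byte[2]=A8: continuation. acc=(acc<<6)|0x28=0xE28
Completed: cp=U+0E28 (starts at byte 0)
Byte[3]=EE: 3-byte lead, need 2 cont bytes. acc=0xE
Byte[4]=4F: expected 10xxxxxx continuation. INVALID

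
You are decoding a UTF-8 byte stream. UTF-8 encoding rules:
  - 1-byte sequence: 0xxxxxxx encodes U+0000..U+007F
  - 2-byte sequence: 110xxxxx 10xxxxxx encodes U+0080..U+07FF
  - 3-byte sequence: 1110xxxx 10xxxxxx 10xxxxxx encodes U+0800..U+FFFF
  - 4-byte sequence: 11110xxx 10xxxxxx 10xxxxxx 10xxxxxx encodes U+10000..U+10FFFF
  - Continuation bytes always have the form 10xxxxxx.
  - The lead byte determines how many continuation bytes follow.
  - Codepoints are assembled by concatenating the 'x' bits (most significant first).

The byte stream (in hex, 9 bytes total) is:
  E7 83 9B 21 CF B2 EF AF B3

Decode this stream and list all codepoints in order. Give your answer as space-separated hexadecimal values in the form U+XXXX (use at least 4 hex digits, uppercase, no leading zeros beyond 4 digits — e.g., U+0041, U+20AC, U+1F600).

Byte[0]=E7: 3-byte lead, need 2 cont bytes. acc=0x7
Byte[1]=83: continuation. acc=(acc<<6)|0x03=0x1C3
Byte[2]=9B: continuation. acc=(acc<<6)|0x1B=0x70DB
Completed: cp=U+70DB (starts at byte 0)
Byte[3]=21: 1-byte ASCII. cp=U+0021
Byte[4]=CF: 2-byte lead, need 1 cont bytes. acc=0xF
Byte[5]=B2: continuation. acc=(acc<<6)|0x32=0x3F2
Completed: cp=U+03F2 (starts at byte 4)
Byte[6]=EF: 3-byte lead, need 2 cont bytes. acc=0xF
Byte[7]=AF: continuation. acc=(acc<<6)|0x2F=0x3EF
Byte[8]=B3: continuation. acc=(acc<<6)|0x33=0xFBF3
Completed: cp=U+FBF3 (starts at byte 6)

Answer: U+70DB U+0021 U+03F2 U+FBF3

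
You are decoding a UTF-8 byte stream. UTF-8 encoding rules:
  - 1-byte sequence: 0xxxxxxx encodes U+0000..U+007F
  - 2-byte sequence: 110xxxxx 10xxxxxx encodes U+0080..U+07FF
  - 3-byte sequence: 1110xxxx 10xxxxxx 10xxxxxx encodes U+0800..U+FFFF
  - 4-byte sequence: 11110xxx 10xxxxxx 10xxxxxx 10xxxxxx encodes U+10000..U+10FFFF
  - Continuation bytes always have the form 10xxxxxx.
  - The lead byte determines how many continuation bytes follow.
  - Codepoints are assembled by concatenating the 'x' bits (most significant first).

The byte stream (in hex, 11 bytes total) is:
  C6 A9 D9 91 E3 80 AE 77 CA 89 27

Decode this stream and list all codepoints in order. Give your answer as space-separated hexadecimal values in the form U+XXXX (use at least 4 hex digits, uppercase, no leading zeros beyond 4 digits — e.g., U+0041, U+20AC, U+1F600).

Answer: U+01A9 U+0651 U+302E U+0077 U+0289 U+0027

Derivation:
Byte[0]=C6: 2-byte lead, need 1 cont bytes. acc=0x6
Byte[1]=A9: continuation. acc=(acc<<6)|0x29=0x1A9
Completed: cp=U+01A9 (starts at byte 0)
Byte[2]=D9: 2-byte lead, need 1 cont bytes. acc=0x19
Byte[3]=91: continuation. acc=(acc<<6)|0x11=0x651
Completed: cp=U+0651 (starts at byte 2)
Byte[4]=E3: 3-byte lead, need 2 cont bytes. acc=0x3
Byte[5]=80: continuation. acc=(acc<<6)|0x00=0xC0
Byte[6]=AE: continuation. acc=(acc<<6)|0x2E=0x302E
Completed: cp=U+302E (starts at byte 4)
Byte[7]=77: 1-byte ASCII. cp=U+0077
Byte[8]=CA: 2-byte lead, need 1 cont bytes. acc=0xA
Byte[9]=89: continuation. acc=(acc<<6)|0x09=0x289
Completed: cp=U+0289 (starts at byte 8)
Byte[10]=27: 1-byte ASCII. cp=U+0027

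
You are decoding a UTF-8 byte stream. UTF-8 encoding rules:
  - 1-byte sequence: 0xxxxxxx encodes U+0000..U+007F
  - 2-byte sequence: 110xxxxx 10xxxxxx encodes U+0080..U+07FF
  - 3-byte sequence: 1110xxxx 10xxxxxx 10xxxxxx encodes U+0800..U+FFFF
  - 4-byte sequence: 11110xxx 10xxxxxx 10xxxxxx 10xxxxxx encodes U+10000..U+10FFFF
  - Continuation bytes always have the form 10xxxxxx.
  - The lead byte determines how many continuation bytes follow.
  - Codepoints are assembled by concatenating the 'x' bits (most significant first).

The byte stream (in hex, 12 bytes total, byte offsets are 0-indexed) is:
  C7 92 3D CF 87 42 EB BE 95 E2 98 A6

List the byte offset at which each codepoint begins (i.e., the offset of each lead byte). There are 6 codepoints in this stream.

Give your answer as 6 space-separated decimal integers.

Answer: 0 2 3 5 6 9

Derivation:
Byte[0]=C7: 2-byte lead, need 1 cont bytes. acc=0x7
Byte[1]=92: continuation. acc=(acc<<6)|0x12=0x1D2
Completed: cp=U+01D2 (starts at byte 0)
Byte[2]=3D: 1-byte ASCII. cp=U+003D
Byte[3]=CF: 2-byte lead, need 1 cont bytes. acc=0xF
Byte[4]=87: continuation. acc=(acc<<6)|0x07=0x3C7
Completed: cp=U+03C7 (starts at byte 3)
Byte[5]=42: 1-byte ASCII. cp=U+0042
Byte[6]=EB: 3-byte lead, need 2 cont bytes. acc=0xB
Byte[7]=BE: continuation. acc=(acc<<6)|0x3E=0x2FE
Byte[8]=95: continuation. acc=(acc<<6)|0x15=0xBF95
Completed: cp=U+BF95 (starts at byte 6)
Byte[9]=E2: 3-byte lead, need 2 cont bytes. acc=0x2
Byte[10]=98: continuation. acc=(acc<<6)|0x18=0x98
Byte[11]=A6: continuation. acc=(acc<<6)|0x26=0x2626
Completed: cp=U+2626 (starts at byte 9)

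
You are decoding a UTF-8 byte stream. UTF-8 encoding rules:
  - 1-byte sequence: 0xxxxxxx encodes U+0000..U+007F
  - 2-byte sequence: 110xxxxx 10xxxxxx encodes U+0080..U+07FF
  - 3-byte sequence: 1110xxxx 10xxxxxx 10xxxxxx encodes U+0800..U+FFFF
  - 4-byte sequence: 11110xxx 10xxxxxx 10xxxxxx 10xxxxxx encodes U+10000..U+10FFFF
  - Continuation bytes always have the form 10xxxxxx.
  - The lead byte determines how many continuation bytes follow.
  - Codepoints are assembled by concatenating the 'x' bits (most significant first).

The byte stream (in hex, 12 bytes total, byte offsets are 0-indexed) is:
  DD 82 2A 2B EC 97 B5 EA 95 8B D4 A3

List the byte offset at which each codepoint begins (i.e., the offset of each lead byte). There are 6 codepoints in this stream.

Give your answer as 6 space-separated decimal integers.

Byte[0]=DD: 2-byte lead, need 1 cont bytes. acc=0x1D
Byte[1]=82: continuation. acc=(acc<<6)|0x02=0x742
Completed: cp=U+0742 (starts at byte 0)
Byte[2]=2A: 1-byte ASCII. cp=U+002A
Byte[3]=2B: 1-byte ASCII. cp=U+002B
Byte[4]=EC: 3-byte lead, need 2 cont bytes. acc=0xC
Byte[5]=97: continuation. acc=(acc<<6)|0x17=0x317
Byte[6]=B5: continuation. acc=(acc<<6)|0x35=0xC5F5
Completed: cp=U+C5F5 (starts at byte 4)
Byte[7]=EA: 3-byte lead, need 2 cont bytes. acc=0xA
Byte[8]=95: continuation. acc=(acc<<6)|0x15=0x295
Byte[9]=8B: continuation. acc=(acc<<6)|0x0B=0xA54B
Completed: cp=U+A54B (starts at byte 7)
Byte[10]=D4: 2-byte lead, need 1 cont bytes. acc=0x14
Byte[11]=A3: continuation. acc=(acc<<6)|0x23=0x523
Completed: cp=U+0523 (starts at byte 10)

Answer: 0 2 3 4 7 10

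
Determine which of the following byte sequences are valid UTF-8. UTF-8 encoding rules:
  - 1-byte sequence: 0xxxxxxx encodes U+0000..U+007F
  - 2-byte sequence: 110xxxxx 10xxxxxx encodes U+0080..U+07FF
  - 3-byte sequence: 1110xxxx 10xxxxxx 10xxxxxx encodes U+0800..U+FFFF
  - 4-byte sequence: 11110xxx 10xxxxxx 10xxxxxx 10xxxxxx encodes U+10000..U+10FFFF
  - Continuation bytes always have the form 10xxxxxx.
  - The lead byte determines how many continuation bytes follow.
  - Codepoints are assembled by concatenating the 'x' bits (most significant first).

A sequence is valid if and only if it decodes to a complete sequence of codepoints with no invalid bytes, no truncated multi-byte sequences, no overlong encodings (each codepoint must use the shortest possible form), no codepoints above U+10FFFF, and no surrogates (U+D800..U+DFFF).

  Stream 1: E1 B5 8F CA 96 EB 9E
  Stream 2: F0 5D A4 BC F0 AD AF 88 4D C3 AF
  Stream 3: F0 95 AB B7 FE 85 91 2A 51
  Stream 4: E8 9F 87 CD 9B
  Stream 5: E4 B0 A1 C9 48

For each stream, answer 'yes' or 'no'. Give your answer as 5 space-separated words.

Answer: no no no yes no

Derivation:
Stream 1: error at byte offset 7. INVALID
Stream 2: error at byte offset 1. INVALID
Stream 3: error at byte offset 4. INVALID
Stream 4: decodes cleanly. VALID
Stream 5: error at byte offset 4. INVALID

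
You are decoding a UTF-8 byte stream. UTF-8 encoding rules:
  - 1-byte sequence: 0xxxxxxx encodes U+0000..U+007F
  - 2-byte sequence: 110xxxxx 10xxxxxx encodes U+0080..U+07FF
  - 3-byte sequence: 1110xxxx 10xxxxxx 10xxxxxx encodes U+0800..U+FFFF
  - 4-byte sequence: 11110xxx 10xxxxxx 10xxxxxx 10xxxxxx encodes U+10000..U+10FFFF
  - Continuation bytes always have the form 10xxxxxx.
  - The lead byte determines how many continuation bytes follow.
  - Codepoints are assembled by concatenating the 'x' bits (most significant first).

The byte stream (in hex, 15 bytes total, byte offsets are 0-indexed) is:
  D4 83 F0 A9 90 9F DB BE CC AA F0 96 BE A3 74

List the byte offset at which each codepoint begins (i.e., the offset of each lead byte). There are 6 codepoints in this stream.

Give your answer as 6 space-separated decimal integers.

Byte[0]=D4: 2-byte lead, need 1 cont bytes. acc=0x14
Byte[1]=83: continuation. acc=(acc<<6)|0x03=0x503
Completed: cp=U+0503 (starts at byte 0)
Byte[2]=F0: 4-byte lead, need 3 cont bytes. acc=0x0
Byte[3]=A9: continuation. acc=(acc<<6)|0x29=0x29
Byte[4]=90: continuation. acc=(acc<<6)|0x10=0xA50
Byte[5]=9F: continuation. acc=(acc<<6)|0x1F=0x2941F
Completed: cp=U+2941F (starts at byte 2)
Byte[6]=DB: 2-byte lead, need 1 cont bytes. acc=0x1B
Byte[7]=BE: continuation. acc=(acc<<6)|0x3E=0x6FE
Completed: cp=U+06FE (starts at byte 6)
Byte[8]=CC: 2-byte lead, need 1 cont bytes. acc=0xC
Byte[9]=AA: continuation. acc=(acc<<6)|0x2A=0x32A
Completed: cp=U+032A (starts at byte 8)
Byte[10]=F0: 4-byte lead, need 3 cont bytes. acc=0x0
Byte[11]=96: continuation. acc=(acc<<6)|0x16=0x16
Byte[12]=BE: continuation. acc=(acc<<6)|0x3E=0x5BE
Byte[13]=A3: continuation. acc=(acc<<6)|0x23=0x16FA3
Completed: cp=U+16FA3 (starts at byte 10)
Byte[14]=74: 1-byte ASCII. cp=U+0074

Answer: 0 2 6 8 10 14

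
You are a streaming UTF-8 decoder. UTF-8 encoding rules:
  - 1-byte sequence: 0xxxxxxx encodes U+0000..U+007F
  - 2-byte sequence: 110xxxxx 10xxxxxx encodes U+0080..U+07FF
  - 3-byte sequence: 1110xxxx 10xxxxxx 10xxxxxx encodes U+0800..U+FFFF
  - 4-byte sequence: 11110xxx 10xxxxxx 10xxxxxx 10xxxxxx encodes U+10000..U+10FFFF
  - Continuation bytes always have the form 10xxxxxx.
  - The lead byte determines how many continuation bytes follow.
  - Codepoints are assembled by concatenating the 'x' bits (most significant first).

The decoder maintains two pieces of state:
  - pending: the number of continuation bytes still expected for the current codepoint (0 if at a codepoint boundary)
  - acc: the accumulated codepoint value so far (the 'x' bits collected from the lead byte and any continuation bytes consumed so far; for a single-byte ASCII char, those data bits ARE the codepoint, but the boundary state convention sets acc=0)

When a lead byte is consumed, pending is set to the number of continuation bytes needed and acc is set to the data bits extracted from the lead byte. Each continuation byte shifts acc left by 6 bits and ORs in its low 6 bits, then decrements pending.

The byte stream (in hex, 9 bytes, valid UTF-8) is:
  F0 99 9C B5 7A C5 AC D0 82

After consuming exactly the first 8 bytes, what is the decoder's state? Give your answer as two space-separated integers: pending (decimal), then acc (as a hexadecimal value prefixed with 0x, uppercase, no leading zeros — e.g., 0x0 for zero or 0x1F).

Answer: 1 0x10

Derivation:
Byte[0]=F0: 4-byte lead. pending=3, acc=0x0
Byte[1]=99: continuation. acc=(acc<<6)|0x19=0x19, pending=2
Byte[2]=9C: continuation. acc=(acc<<6)|0x1C=0x65C, pending=1
Byte[3]=B5: continuation. acc=(acc<<6)|0x35=0x19735, pending=0
Byte[4]=7A: 1-byte. pending=0, acc=0x0
Byte[5]=C5: 2-byte lead. pending=1, acc=0x5
Byte[6]=AC: continuation. acc=(acc<<6)|0x2C=0x16C, pending=0
Byte[7]=D0: 2-byte lead. pending=1, acc=0x10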